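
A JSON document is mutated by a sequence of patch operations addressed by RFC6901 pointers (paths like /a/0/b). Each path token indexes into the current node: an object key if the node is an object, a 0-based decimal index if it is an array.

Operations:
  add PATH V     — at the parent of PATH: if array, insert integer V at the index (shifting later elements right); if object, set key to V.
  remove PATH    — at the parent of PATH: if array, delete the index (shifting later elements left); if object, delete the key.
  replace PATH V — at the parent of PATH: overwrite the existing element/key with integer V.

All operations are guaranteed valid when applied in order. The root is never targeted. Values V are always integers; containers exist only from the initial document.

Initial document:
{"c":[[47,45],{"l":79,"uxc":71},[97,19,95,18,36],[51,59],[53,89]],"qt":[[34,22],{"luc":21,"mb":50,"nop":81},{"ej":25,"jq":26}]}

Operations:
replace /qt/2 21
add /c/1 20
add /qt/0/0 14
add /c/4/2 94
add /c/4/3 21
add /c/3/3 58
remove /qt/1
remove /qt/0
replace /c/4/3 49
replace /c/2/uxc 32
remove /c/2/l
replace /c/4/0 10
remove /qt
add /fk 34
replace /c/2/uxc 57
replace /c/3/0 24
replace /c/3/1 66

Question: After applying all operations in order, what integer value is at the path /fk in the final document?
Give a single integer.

Answer: 34

Derivation:
After op 1 (replace /qt/2 21): {"c":[[47,45],{"l":79,"uxc":71},[97,19,95,18,36],[51,59],[53,89]],"qt":[[34,22],{"luc":21,"mb":50,"nop":81},21]}
After op 2 (add /c/1 20): {"c":[[47,45],20,{"l":79,"uxc":71},[97,19,95,18,36],[51,59],[53,89]],"qt":[[34,22],{"luc":21,"mb":50,"nop":81},21]}
After op 3 (add /qt/0/0 14): {"c":[[47,45],20,{"l":79,"uxc":71},[97,19,95,18,36],[51,59],[53,89]],"qt":[[14,34,22],{"luc":21,"mb":50,"nop":81},21]}
After op 4 (add /c/4/2 94): {"c":[[47,45],20,{"l":79,"uxc":71},[97,19,95,18,36],[51,59,94],[53,89]],"qt":[[14,34,22],{"luc":21,"mb":50,"nop":81},21]}
After op 5 (add /c/4/3 21): {"c":[[47,45],20,{"l":79,"uxc":71},[97,19,95,18,36],[51,59,94,21],[53,89]],"qt":[[14,34,22],{"luc":21,"mb":50,"nop":81},21]}
After op 6 (add /c/3/3 58): {"c":[[47,45],20,{"l":79,"uxc":71},[97,19,95,58,18,36],[51,59,94,21],[53,89]],"qt":[[14,34,22],{"luc":21,"mb":50,"nop":81},21]}
After op 7 (remove /qt/1): {"c":[[47,45],20,{"l":79,"uxc":71},[97,19,95,58,18,36],[51,59,94,21],[53,89]],"qt":[[14,34,22],21]}
After op 8 (remove /qt/0): {"c":[[47,45],20,{"l":79,"uxc":71},[97,19,95,58,18,36],[51,59,94,21],[53,89]],"qt":[21]}
After op 9 (replace /c/4/3 49): {"c":[[47,45],20,{"l":79,"uxc":71},[97,19,95,58,18,36],[51,59,94,49],[53,89]],"qt":[21]}
After op 10 (replace /c/2/uxc 32): {"c":[[47,45],20,{"l":79,"uxc":32},[97,19,95,58,18,36],[51,59,94,49],[53,89]],"qt":[21]}
After op 11 (remove /c/2/l): {"c":[[47,45],20,{"uxc":32},[97,19,95,58,18,36],[51,59,94,49],[53,89]],"qt":[21]}
After op 12 (replace /c/4/0 10): {"c":[[47,45],20,{"uxc":32},[97,19,95,58,18,36],[10,59,94,49],[53,89]],"qt":[21]}
After op 13 (remove /qt): {"c":[[47,45],20,{"uxc":32},[97,19,95,58,18,36],[10,59,94,49],[53,89]]}
After op 14 (add /fk 34): {"c":[[47,45],20,{"uxc":32},[97,19,95,58,18,36],[10,59,94,49],[53,89]],"fk":34}
After op 15 (replace /c/2/uxc 57): {"c":[[47,45],20,{"uxc":57},[97,19,95,58,18,36],[10,59,94,49],[53,89]],"fk":34}
After op 16 (replace /c/3/0 24): {"c":[[47,45],20,{"uxc":57},[24,19,95,58,18,36],[10,59,94,49],[53,89]],"fk":34}
After op 17 (replace /c/3/1 66): {"c":[[47,45],20,{"uxc":57},[24,66,95,58,18,36],[10,59,94,49],[53,89]],"fk":34}
Value at /fk: 34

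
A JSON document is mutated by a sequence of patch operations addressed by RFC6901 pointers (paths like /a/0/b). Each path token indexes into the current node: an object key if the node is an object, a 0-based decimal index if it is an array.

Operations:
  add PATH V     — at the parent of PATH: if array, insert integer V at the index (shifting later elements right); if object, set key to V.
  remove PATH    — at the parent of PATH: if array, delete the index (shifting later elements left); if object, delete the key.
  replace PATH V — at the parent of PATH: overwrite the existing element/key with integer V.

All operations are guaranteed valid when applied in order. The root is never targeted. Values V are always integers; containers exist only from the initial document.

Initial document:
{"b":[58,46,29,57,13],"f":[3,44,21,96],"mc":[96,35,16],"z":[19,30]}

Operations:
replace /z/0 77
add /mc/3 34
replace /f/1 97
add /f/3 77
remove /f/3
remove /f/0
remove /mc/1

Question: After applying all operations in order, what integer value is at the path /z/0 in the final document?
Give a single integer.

Answer: 77

Derivation:
After op 1 (replace /z/0 77): {"b":[58,46,29,57,13],"f":[3,44,21,96],"mc":[96,35,16],"z":[77,30]}
After op 2 (add /mc/3 34): {"b":[58,46,29,57,13],"f":[3,44,21,96],"mc":[96,35,16,34],"z":[77,30]}
After op 3 (replace /f/1 97): {"b":[58,46,29,57,13],"f":[3,97,21,96],"mc":[96,35,16,34],"z":[77,30]}
After op 4 (add /f/3 77): {"b":[58,46,29,57,13],"f":[3,97,21,77,96],"mc":[96,35,16,34],"z":[77,30]}
After op 5 (remove /f/3): {"b":[58,46,29,57,13],"f":[3,97,21,96],"mc":[96,35,16,34],"z":[77,30]}
After op 6 (remove /f/0): {"b":[58,46,29,57,13],"f":[97,21,96],"mc":[96,35,16,34],"z":[77,30]}
After op 7 (remove /mc/1): {"b":[58,46,29,57,13],"f":[97,21,96],"mc":[96,16,34],"z":[77,30]}
Value at /z/0: 77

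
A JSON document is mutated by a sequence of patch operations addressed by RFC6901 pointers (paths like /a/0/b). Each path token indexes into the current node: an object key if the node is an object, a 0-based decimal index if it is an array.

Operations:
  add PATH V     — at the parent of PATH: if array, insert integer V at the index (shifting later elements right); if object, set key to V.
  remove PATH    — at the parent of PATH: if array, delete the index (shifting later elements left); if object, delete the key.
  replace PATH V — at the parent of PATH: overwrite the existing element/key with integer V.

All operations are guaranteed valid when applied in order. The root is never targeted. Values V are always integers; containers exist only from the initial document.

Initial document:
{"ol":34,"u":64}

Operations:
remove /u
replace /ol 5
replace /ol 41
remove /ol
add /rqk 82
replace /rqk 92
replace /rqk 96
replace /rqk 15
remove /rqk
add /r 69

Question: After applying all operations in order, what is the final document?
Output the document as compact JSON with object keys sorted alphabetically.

After op 1 (remove /u): {"ol":34}
After op 2 (replace /ol 5): {"ol":5}
After op 3 (replace /ol 41): {"ol":41}
After op 4 (remove /ol): {}
After op 5 (add /rqk 82): {"rqk":82}
After op 6 (replace /rqk 92): {"rqk":92}
After op 7 (replace /rqk 96): {"rqk":96}
After op 8 (replace /rqk 15): {"rqk":15}
After op 9 (remove /rqk): {}
After op 10 (add /r 69): {"r":69}

Answer: {"r":69}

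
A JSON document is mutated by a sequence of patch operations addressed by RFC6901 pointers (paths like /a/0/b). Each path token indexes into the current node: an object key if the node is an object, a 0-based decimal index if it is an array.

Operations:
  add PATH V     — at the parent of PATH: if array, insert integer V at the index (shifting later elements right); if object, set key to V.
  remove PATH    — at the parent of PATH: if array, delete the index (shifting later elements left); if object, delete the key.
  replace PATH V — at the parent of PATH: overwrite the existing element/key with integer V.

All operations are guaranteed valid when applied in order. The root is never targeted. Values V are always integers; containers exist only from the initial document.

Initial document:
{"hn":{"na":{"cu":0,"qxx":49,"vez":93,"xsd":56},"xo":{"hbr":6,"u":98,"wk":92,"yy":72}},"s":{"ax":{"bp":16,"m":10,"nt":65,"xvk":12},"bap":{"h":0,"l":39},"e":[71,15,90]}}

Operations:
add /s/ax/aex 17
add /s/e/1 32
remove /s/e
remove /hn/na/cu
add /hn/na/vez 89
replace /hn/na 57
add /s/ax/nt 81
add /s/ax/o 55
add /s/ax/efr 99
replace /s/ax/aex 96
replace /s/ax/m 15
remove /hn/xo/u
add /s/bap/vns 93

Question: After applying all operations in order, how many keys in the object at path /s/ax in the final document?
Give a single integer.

After op 1 (add /s/ax/aex 17): {"hn":{"na":{"cu":0,"qxx":49,"vez":93,"xsd":56},"xo":{"hbr":6,"u":98,"wk":92,"yy":72}},"s":{"ax":{"aex":17,"bp":16,"m":10,"nt":65,"xvk":12},"bap":{"h":0,"l":39},"e":[71,15,90]}}
After op 2 (add /s/e/1 32): {"hn":{"na":{"cu":0,"qxx":49,"vez":93,"xsd":56},"xo":{"hbr":6,"u":98,"wk":92,"yy":72}},"s":{"ax":{"aex":17,"bp":16,"m":10,"nt":65,"xvk":12},"bap":{"h":0,"l":39},"e":[71,32,15,90]}}
After op 3 (remove /s/e): {"hn":{"na":{"cu":0,"qxx":49,"vez":93,"xsd":56},"xo":{"hbr":6,"u":98,"wk":92,"yy":72}},"s":{"ax":{"aex":17,"bp":16,"m":10,"nt":65,"xvk":12},"bap":{"h":0,"l":39}}}
After op 4 (remove /hn/na/cu): {"hn":{"na":{"qxx":49,"vez":93,"xsd":56},"xo":{"hbr":6,"u":98,"wk":92,"yy":72}},"s":{"ax":{"aex":17,"bp":16,"m":10,"nt":65,"xvk":12},"bap":{"h":0,"l":39}}}
After op 5 (add /hn/na/vez 89): {"hn":{"na":{"qxx":49,"vez":89,"xsd":56},"xo":{"hbr":6,"u":98,"wk":92,"yy":72}},"s":{"ax":{"aex":17,"bp":16,"m":10,"nt":65,"xvk":12},"bap":{"h":0,"l":39}}}
After op 6 (replace /hn/na 57): {"hn":{"na":57,"xo":{"hbr":6,"u":98,"wk":92,"yy":72}},"s":{"ax":{"aex":17,"bp":16,"m":10,"nt":65,"xvk":12},"bap":{"h":0,"l":39}}}
After op 7 (add /s/ax/nt 81): {"hn":{"na":57,"xo":{"hbr":6,"u":98,"wk":92,"yy":72}},"s":{"ax":{"aex":17,"bp":16,"m":10,"nt":81,"xvk":12},"bap":{"h":0,"l":39}}}
After op 8 (add /s/ax/o 55): {"hn":{"na":57,"xo":{"hbr":6,"u":98,"wk":92,"yy":72}},"s":{"ax":{"aex":17,"bp":16,"m":10,"nt":81,"o":55,"xvk":12},"bap":{"h":0,"l":39}}}
After op 9 (add /s/ax/efr 99): {"hn":{"na":57,"xo":{"hbr":6,"u":98,"wk":92,"yy":72}},"s":{"ax":{"aex":17,"bp":16,"efr":99,"m":10,"nt":81,"o":55,"xvk":12},"bap":{"h":0,"l":39}}}
After op 10 (replace /s/ax/aex 96): {"hn":{"na":57,"xo":{"hbr":6,"u":98,"wk":92,"yy":72}},"s":{"ax":{"aex":96,"bp":16,"efr":99,"m":10,"nt":81,"o":55,"xvk":12},"bap":{"h":0,"l":39}}}
After op 11 (replace /s/ax/m 15): {"hn":{"na":57,"xo":{"hbr":6,"u":98,"wk":92,"yy":72}},"s":{"ax":{"aex":96,"bp":16,"efr":99,"m":15,"nt":81,"o":55,"xvk":12},"bap":{"h":0,"l":39}}}
After op 12 (remove /hn/xo/u): {"hn":{"na":57,"xo":{"hbr":6,"wk":92,"yy":72}},"s":{"ax":{"aex":96,"bp":16,"efr":99,"m":15,"nt":81,"o":55,"xvk":12},"bap":{"h":0,"l":39}}}
After op 13 (add /s/bap/vns 93): {"hn":{"na":57,"xo":{"hbr":6,"wk":92,"yy":72}},"s":{"ax":{"aex":96,"bp":16,"efr":99,"m":15,"nt":81,"o":55,"xvk":12},"bap":{"h":0,"l":39,"vns":93}}}
Size at path /s/ax: 7

Answer: 7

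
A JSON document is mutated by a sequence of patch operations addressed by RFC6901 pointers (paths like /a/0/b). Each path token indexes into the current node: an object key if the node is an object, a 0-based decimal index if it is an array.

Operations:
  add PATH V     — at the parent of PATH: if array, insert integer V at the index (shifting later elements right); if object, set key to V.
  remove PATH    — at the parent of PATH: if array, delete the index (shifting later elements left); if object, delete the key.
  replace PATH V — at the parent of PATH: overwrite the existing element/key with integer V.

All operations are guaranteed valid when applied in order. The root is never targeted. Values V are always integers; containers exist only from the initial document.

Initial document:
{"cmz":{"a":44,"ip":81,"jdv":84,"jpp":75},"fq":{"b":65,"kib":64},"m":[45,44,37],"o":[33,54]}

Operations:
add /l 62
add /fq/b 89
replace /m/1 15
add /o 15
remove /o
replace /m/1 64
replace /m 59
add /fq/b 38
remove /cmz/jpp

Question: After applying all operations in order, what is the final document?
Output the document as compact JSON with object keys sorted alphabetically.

Answer: {"cmz":{"a":44,"ip":81,"jdv":84},"fq":{"b":38,"kib":64},"l":62,"m":59}

Derivation:
After op 1 (add /l 62): {"cmz":{"a":44,"ip":81,"jdv":84,"jpp":75},"fq":{"b":65,"kib":64},"l":62,"m":[45,44,37],"o":[33,54]}
After op 2 (add /fq/b 89): {"cmz":{"a":44,"ip":81,"jdv":84,"jpp":75},"fq":{"b":89,"kib":64},"l":62,"m":[45,44,37],"o":[33,54]}
After op 3 (replace /m/1 15): {"cmz":{"a":44,"ip":81,"jdv":84,"jpp":75},"fq":{"b":89,"kib":64},"l":62,"m":[45,15,37],"o":[33,54]}
After op 4 (add /o 15): {"cmz":{"a":44,"ip":81,"jdv":84,"jpp":75},"fq":{"b":89,"kib":64},"l":62,"m":[45,15,37],"o":15}
After op 5 (remove /o): {"cmz":{"a":44,"ip":81,"jdv":84,"jpp":75},"fq":{"b":89,"kib":64},"l":62,"m":[45,15,37]}
After op 6 (replace /m/1 64): {"cmz":{"a":44,"ip":81,"jdv":84,"jpp":75},"fq":{"b":89,"kib":64},"l":62,"m":[45,64,37]}
After op 7 (replace /m 59): {"cmz":{"a":44,"ip":81,"jdv":84,"jpp":75},"fq":{"b":89,"kib":64},"l":62,"m":59}
After op 8 (add /fq/b 38): {"cmz":{"a":44,"ip":81,"jdv":84,"jpp":75},"fq":{"b":38,"kib":64},"l":62,"m":59}
After op 9 (remove /cmz/jpp): {"cmz":{"a":44,"ip":81,"jdv":84},"fq":{"b":38,"kib":64},"l":62,"m":59}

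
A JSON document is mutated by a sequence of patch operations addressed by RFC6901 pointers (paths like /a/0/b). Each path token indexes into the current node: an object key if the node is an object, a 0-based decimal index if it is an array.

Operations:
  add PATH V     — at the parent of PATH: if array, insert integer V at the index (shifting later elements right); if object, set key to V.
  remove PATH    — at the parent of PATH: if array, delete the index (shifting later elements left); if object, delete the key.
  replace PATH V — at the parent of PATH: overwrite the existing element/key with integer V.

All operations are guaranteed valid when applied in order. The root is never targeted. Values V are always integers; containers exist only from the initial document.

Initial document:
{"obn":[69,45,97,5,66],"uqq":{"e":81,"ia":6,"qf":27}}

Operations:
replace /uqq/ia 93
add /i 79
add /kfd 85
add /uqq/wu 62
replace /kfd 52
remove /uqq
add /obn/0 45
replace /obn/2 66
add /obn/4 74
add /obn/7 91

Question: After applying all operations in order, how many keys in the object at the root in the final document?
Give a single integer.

After op 1 (replace /uqq/ia 93): {"obn":[69,45,97,5,66],"uqq":{"e":81,"ia":93,"qf":27}}
After op 2 (add /i 79): {"i":79,"obn":[69,45,97,5,66],"uqq":{"e":81,"ia":93,"qf":27}}
After op 3 (add /kfd 85): {"i":79,"kfd":85,"obn":[69,45,97,5,66],"uqq":{"e":81,"ia":93,"qf":27}}
After op 4 (add /uqq/wu 62): {"i":79,"kfd":85,"obn":[69,45,97,5,66],"uqq":{"e":81,"ia":93,"qf":27,"wu":62}}
After op 5 (replace /kfd 52): {"i":79,"kfd":52,"obn":[69,45,97,5,66],"uqq":{"e":81,"ia":93,"qf":27,"wu":62}}
After op 6 (remove /uqq): {"i":79,"kfd":52,"obn":[69,45,97,5,66]}
After op 7 (add /obn/0 45): {"i":79,"kfd":52,"obn":[45,69,45,97,5,66]}
After op 8 (replace /obn/2 66): {"i":79,"kfd":52,"obn":[45,69,66,97,5,66]}
After op 9 (add /obn/4 74): {"i":79,"kfd":52,"obn":[45,69,66,97,74,5,66]}
After op 10 (add /obn/7 91): {"i":79,"kfd":52,"obn":[45,69,66,97,74,5,66,91]}
Size at the root: 3

Answer: 3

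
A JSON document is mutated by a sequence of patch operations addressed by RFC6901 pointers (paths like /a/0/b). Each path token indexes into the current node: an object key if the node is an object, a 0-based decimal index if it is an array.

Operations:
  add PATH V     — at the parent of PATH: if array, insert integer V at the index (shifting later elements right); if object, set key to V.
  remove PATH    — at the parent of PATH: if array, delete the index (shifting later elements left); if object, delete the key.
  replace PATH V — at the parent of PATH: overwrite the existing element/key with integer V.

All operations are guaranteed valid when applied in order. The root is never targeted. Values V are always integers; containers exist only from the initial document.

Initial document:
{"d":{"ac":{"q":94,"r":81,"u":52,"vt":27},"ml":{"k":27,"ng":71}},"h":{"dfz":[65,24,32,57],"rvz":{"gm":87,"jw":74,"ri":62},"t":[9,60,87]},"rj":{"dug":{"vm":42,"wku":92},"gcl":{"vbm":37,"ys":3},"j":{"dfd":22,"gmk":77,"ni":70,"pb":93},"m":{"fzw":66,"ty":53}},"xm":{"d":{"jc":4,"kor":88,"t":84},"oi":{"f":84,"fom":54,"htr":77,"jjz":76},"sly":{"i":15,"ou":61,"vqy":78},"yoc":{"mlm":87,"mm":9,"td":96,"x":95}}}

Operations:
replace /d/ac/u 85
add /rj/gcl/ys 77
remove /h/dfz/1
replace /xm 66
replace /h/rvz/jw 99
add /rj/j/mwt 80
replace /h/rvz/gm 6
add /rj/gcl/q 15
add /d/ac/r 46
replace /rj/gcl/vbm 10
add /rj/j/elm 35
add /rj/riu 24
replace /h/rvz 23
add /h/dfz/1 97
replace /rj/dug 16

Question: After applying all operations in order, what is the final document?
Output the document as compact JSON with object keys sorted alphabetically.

After op 1 (replace /d/ac/u 85): {"d":{"ac":{"q":94,"r":81,"u":85,"vt":27},"ml":{"k":27,"ng":71}},"h":{"dfz":[65,24,32,57],"rvz":{"gm":87,"jw":74,"ri":62},"t":[9,60,87]},"rj":{"dug":{"vm":42,"wku":92},"gcl":{"vbm":37,"ys":3},"j":{"dfd":22,"gmk":77,"ni":70,"pb":93},"m":{"fzw":66,"ty":53}},"xm":{"d":{"jc":4,"kor":88,"t":84},"oi":{"f":84,"fom":54,"htr":77,"jjz":76},"sly":{"i":15,"ou":61,"vqy":78},"yoc":{"mlm":87,"mm":9,"td":96,"x":95}}}
After op 2 (add /rj/gcl/ys 77): {"d":{"ac":{"q":94,"r":81,"u":85,"vt":27},"ml":{"k":27,"ng":71}},"h":{"dfz":[65,24,32,57],"rvz":{"gm":87,"jw":74,"ri":62},"t":[9,60,87]},"rj":{"dug":{"vm":42,"wku":92},"gcl":{"vbm":37,"ys":77},"j":{"dfd":22,"gmk":77,"ni":70,"pb":93},"m":{"fzw":66,"ty":53}},"xm":{"d":{"jc":4,"kor":88,"t":84},"oi":{"f":84,"fom":54,"htr":77,"jjz":76},"sly":{"i":15,"ou":61,"vqy":78},"yoc":{"mlm":87,"mm":9,"td":96,"x":95}}}
After op 3 (remove /h/dfz/1): {"d":{"ac":{"q":94,"r":81,"u":85,"vt":27},"ml":{"k":27,"ng":71}},"h":{"dfz":[65,32,57],"rvz":{"gm":87,"jw":74,"ri":62},"t":[9,60,87]},"rj":{"dug":{"vm":42,"wku":92},"gcl":{"vbm":37,"ys":77},"j":{"dfd":22,"gmk":77,"ni":70,"pb":93},"m":{"fzw":66,"ty":53}},"xm":{"d":{"jc":4,"kor":88,"t":84},"oi":{"f":84,"fom":54,"htr":77,"jjz":76},"sly":{"i":15,"ou":61,"vqy":78},"yoc":{"mlm":87,"mm":9,"td":96,"x":95}}}
After op 4 (replace /xm 66): {"d":{"ac":{"q":94,"r":81,"u":85,"vt":27},"ml":{"k":27,"ng":71}},"h":{"dfz":[65,32,57],"rvz":{"gm":87,"jw":74,"ri":62},"t":[9,60,87]},"rj":{"dug":{"vm":42,"wku":92},"gcl":{"vbm":37,"ys":77},"j":{"dfd":22,"gmk":77,"ni":70,"pb":93},"m":{"fzw":66,"ty":53}},"xm":66}
After op 5 (replace /h/rvz/jw 99): {"d":{"ac":{"q":94,"r":81,"u":85,"vt":27},"ml":{"k":27,"ng":71}},"h":{"dfz":[65,32,57],"rvz":{"gm":87,"jw":99,"ri":62},"t":[9,60,87]},"rj":{"dug":{"vm":42,"wku":92},"gcl":{"vbm":37,"ys":77},"j":{"dfd":22,"gmk":77,"ni":70,"pb":93},"m":{"fzw":66,"ty":53}},"xm":66}
After op 6 (add /rj/j/mwt 80): {"d":{"ac":{"q":94,"r":81,"u":85,"vt":27},"ml":{"k":27,"ng":71}},"h":{"dfz":[65,32,57],"rvz":{"gm":87,"jw":99,"ri":62},"t":[9,60,87]},"rj":{"dug":{"vm":42,"wku":92},"gcl":{"vbm":37,"ys":77},"j":{"dfd":22,"gmk":77,"mwt":80,"ni":70,"pb":93},"m":{"fzw":66,"ty":53}},"xm":66}
After op 7 (replace /h/rvz/gm 6): {"d":{"ac":{"q":94,"r":81,"u":85,"vt":27},"ml":{"k":27,"ng":71}},"h":{"dfz":[65,32,57],"rvz":{"gm":6,"jw":99,"ri":62},"t":[9,60,87]},"rj":{"dug":{"vm":42,"wku":92},"gcl":{"vbm":37,"ys":77},"j":{"dfd":22,"gmk":77,"mwt":80,"ni":70,"pb":93},"m":{"fzw":66,"ty":53}},"xm":66}
After op 8 (add /rj/gcl/q 15): {"d":{"ac":{"q":94,"r":81,"u":85,"vt":27},"ml":{"k":27,"ng":71}},"h":{"dfz":[65,32,57],"rvz":{"gm":6,"jw":99,"ri":62},"t":[9,60,87]},"rj":{"dug":{"vm":42,"wku":92},"gcl":{"q":15,"vbm":37,"ys":77},"j":{"dfd":22,"gmk":77,"mwt":80,"ni":70,"pb":93},"m":{"fzw":66,"ty":53}},"xm":66}
After op 9 (add /d/ac/r 46): {"d":{"ac":{"q":94,"r":46,"u":85,"vt":27},"ml":{"k":27,"ng":71}},"h":{"dfz":[65,32,57],"rvz":{"gm":6,"jw":99,"ri":62},"t":[9,60,87]},"rj":{"dug":{"vm":42,"wku":92},"gcl":{"q":15,"vbm":37,"ys":77},"j":{"dfd":22,"gmk":77,"mwt":80,"ni":70,"pb":93},"m":{"fzw":66,"ty":53}},"xm":66}
After op 10 (replace /rj/gcl/vbm 10): {"d":{"ac":{"q":94,"r":46,"u":85,"vt":27},"ml":{"k":27,"ng":71}},"h":{"dfz":[65,32,57],"rvz":{"gm":6,"jw":99,"ri":62},"t":[9,60,87]},"rj":{"dug":{"vm":42,"wku":92},"gcl":{"q":15,"vbm":10,"ys":77},"j":{"dfd":22,"gmk":77,"mwt":80,"ni":70,"pb":93},"m":{"fzw":66,"ty":53}},"xm":66}
After op 11 (add /rj/j/elm 35): {"d":{"ac":{"q":94,"r":46,"u":85,"vt":27},"ml":{"k":27,"ng":71}},"h":{"dfz":[65,32,57],"rvz":{"gm":6,"jw":99,"ri":62},"t":[9,60,87]},"rj":{"dug":{"vm":42,"wku":92},"gcl":{"q":15,"vbm":10,"ys":77},"j":{"dfd":22,"elm":35,"gmk":77,"mwt":80,"ni":70,"pb":93},"m":{"fzw":66,"ty":53}},"xm":66}
After op 12 (add /rj/riu 24): {"d":{"ac":{"q":94,"r":46,"u":85,"vt":27},"ml":{"k":27,"ng":71}},"h":{"dfz":[65,32,57],"rvz":{"gm":6,"jw":99,"ri":62},"t":[9,60,87]},"rj":{"dug":{"vm":42,"wku":92},"gcl":{"q":15,"vbm":10,"ys":77},"j":{"dfd":22,"elm":35,"gmk":77,"mwt":80,"ni":70,"pb":93},"m":{"fzw":66,"ty":53},"riu":24},"xm":66}
After op 13 (replace /h/rvz 23): {"d":{"ac":{"q":94,"r":46,"u":85,"vt":27},"ml":{"k":27,"ng":71}},"h":{"dfz":[65,32,57],"rvz":23,"t":[9,60,87]},"rj":{"dug":{"vm":42,"wku":92},"gcl":{"q":15,"vbm":10,"ys":77},"j":{"dfd":22,"elm":35,"gmk":77,"mwt":80,"ni":70,"pb":93},"m":{"fzw":66,"ty":53},"riu":24},"xm":66}
After op 14 (add /h/dfz/1 97): {"d":{"ac":{"q":94,"r":46,"u":85,"vt":27},"ml":{"k":27,"ng":71}},"h":{"dfz":[65,97,32,57],"rvz":23,"t":[9,60,87]},"rj":{"dug":{"vm":42,"wku":92},"gcl":{"q":15,"vbm":10,"ys":77},"j":{"dfd":22,"elm":35,"gmk":77,"mwt":80,"ni":70,"pb":93},"m":{"fzw":66,"ty":53},"riu":24},"xm":66}
After op 15 (replace /rj/dug 16): {"d":{"ac":{"q":94,"r":46,"u":85,"vt":27},"ml":{"k":27,"ng":71}},"h":{"dfz":[65,97,32,57],"rvz":23,"t":[9,60,87]},"rj":{"dug":16,"gcl":{"q":15,"vbm":10,"ys":77},"j":{"dfd":22,"elm":35,"gmk":77,"mwt":80,"ni":70,"pb":93},"m":{"fzw":66,"ty":53},"riu":24},"xm":66}

Answer: {"d":{"ac":{"q":94,"r":46,"u":85,"vt":27},"ml":{"k":27,"ng":71}},"h":{"dfz":[65,97,32,57],"rvz":23,"t":[9,60,87]},"rj":{"dug":16,"gcl":{"q":15,"vbm":10,"ys":77},"j":{"dfd":22,"elm":35,"gmk":77,"mwt":80,"ni":70,"pb":93},"m":{"fzw":66,"ty":53},"riu":24},"xm":66}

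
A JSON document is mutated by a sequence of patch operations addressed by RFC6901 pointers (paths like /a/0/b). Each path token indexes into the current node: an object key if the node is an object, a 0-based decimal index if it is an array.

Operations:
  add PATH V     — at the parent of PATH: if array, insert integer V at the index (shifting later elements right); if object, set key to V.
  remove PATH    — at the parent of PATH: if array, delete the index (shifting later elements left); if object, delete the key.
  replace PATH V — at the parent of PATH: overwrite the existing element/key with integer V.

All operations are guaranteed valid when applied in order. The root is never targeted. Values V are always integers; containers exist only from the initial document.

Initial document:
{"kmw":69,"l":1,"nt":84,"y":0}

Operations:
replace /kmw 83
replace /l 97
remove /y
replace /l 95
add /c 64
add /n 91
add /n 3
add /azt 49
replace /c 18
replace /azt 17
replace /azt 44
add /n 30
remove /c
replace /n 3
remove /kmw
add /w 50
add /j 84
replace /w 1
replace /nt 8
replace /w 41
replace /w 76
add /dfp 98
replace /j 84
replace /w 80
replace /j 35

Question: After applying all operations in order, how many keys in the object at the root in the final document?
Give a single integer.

After op 1 (replace /kmw 83): {"kmw":83,"l":1,"nt":84,"y":0}
After op 2 (replace /l 97): {"kmw":83,"l":97,"nt":84,"y":0}
After op 3 (remove /y): {"kmw":83,"l":97,"nt":84}
After op 4 (replace /l 95): {"kmw":83,"l":95,"nt":84}
After op 5 (add /c 64): {"c":64,"kmw":83,"l":95,"nt":84}
After op 6 (add /n 91): {"c":64,"kmw":83,"l":95,"n":91,"nt":84}
After op 7 (add /n 3): {"c":64,"kmw":83,"l":95,"n":3,"nt":84}
After op 8 (add /azt 49): {"azt":49,"c":64,"kmw":83,"l":95,"n":3,"nt":84}
After op 9 (replace /c 18): {"azt":49,"c":18,"kmw":83,"l":95,"n":3,"nt":84}
After op 10 (replace /azt 17): {"azt":17,"c":18,"kmw":83,"l":95,"n":3,"nt":84}
After op 11 (replace /azt 44): {"azt":44,"c":18,"kmw":83,"l":95,"n":3,"nt":84}
After op 12 (add /n 30): {"azt":44,"c":18,"kmw":83,"l":95,"n":30,"nt":84}
After op 13 (remove /c): {"azt":44,"kmw":83,"l":95,"n":30,"nt":84}
After op 14 (replace /n 3): {"azt":44,"kmw":83,"l":95,"n":3,"nt":84}
After op 15 (remove /kmw): {"azt":44,"l":95,"n":3,"nt":84}
After op 16 (add /w 50): {"azt":44,"l":95,"n":3,"nt":84,"w":50}
After op 17 (add /j 84): {"azt":44,"j":84,"l":95,"n":3,"nt":84,"w":50}
After op 18 (replace /w 1): {"azt":44,"j":84,"l":95,"n":3,"nt":84,"w":1}
After op 19 (replace /nt 8): {"azt":44,"j":84,"l":95,"n":3,"nt":8,"w":1}
After op 20 (replace /w 41): {"azt":44,"j":84,"l":95,"n":3,"nt":8,"w":41}
After op 21 (replace /w 76): {"azt":44,"j":84,"l":95,"n":3,"nt":8,"w":76}
After op 22 (add /dfp 98): {"azt":44,"dfp":98,"j":84,"l":95,"n":3,"nt":8,"w":76}
After op 23 (replace /j 84): {"azt":44,"dfp":98,"j":84,"l":95,"n":3,"nt":8,"w":76}
After op 24 (replace /w 80): {"azt":44,"dfp":98,"j":84,"l":95,"n":3,"nt":8,"w":80}
After op 25 (replace /j 35): {"azt":44,"dfp":98,"j":35,"l":95,"n":3,"nt":8,"w":80}
Size at the root: 7

Answer: 7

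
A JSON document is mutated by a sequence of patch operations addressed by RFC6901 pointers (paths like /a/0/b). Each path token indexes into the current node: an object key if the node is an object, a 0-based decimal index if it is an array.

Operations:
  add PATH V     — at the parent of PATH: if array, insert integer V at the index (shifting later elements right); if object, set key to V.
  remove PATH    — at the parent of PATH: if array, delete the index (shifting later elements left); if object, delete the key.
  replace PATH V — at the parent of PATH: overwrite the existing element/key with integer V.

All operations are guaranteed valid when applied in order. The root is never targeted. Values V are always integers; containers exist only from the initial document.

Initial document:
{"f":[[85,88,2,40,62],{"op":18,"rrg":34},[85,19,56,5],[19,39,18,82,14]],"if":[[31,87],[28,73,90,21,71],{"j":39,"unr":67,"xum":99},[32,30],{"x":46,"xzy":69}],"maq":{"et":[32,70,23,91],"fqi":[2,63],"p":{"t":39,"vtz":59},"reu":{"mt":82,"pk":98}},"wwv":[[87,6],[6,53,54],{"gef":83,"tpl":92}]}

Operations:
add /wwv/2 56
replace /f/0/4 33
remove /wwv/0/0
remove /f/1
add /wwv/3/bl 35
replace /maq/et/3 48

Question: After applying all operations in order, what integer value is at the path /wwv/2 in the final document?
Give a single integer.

Answer: 56

Derivation:
After op 1 (add /wwv/2 56): {"f":[[85,88,2,40,62],{"op":18,"rrg":34},[85,19,56,5],[19,39,18,82,14]],"if":[[31,87],[28,73,90,21,71],{"j":39,"unr":67,"xum":99},[32,30],{"x":46,"xzy":69}],"maq":{"et":[32,70,23,91],"fqi":[2,63],"p":{"t":39,"vtz":59},"reu":{"mt":82,"pk":98}},"wwv":[[87,6],[6,53,54],56,{"gef":83,"tpl":92}]}
After op 2 (replace /f/0/4 33): {"f":[[85,88,2,40,33],{"op":18,"rrg":34},[85,19,56,5],[19,39,18,82,14]],"if":[[31,87],[28,73,90,21,71],{"j":39,"unr":67,"xum":99},[32,30],{"x":46,"xzy":69}],"maq":{"et":[32,70,23,91],"fqi":[2,63],"p":{"t":39,"vtz":59},"reu":{"mt":82,"pk":98}},"wwv":[[87,6],[6,53,54],56,{"gef":83,"tpl":92}]}
After op 3 (remove /wwv/0/0): {"f":[[85,88,2,40,33],{"op":18,"rrg":34},[85,19,56,5],[19,39,18,82,14]],"if":[[31,87],[28,73,90,21,71],{"j":39,"unr":67,"xum":99},[32,30],{"x":46,"xzy":69}],"maq":{"et":[32,70,23,91],"fqi":[2,63],"p":{"t":39,"vtz":59},"reu":{"mt":82,"pk":98}},"wwv":[[6],[6,53,54],56,{"gef":83,"tpl":92}]}
After op 4 (remove /f/1): {"f":[[85,88,2,40,33],[85,19,56,5],[19,39,18,82,14]],"if":[[31,87],[28,73,90,21,71],{"j":39,"unr":67,"xum":99},[32,30],{"x":46,"xzy":69}],"maq":{"et":[32,70,23,91],"fqi":[2,63],"p":{"t":39,"vtz":59},"reu":{"mt":82,"pk":98}},"wwv":[[6],[6,53,54],56,{"gef":83,"tpl":92}]}
After op 5 (add /wwv/3/bl 35): {"f":[[85,88,2,40,33],[85,19,56,5],[19,39,18,82,14]],"if":[[31,87],[28,73,90,21,71],{"j":39,"unr":67,"xum":99},[32,30],{"x":46,"xzy":69}],"maq":{"et":[32,70,23,91],"fqi":[2,63],"p":{"t":39,"vtz":59},"reu":{"mt":82,"pk":98}},"wwv":[[6],[6,53,54],56,{"bl":35,"gef":83,"tpl":92}]}
After op 6 (replace /maq/et/3 48): {"f":[[85,88,2,40,33],[85,19,56,5],[19,39,18,82,14]],"if":[[31,87],[28,73,90,21,71],{"j":39,"unr":67,"xum":99},[32,30],{"x":46,"xzy":69}],"maq":{"et":[32,70,23,48],"fqi":[2,63],"p":{"t":39,"vtz":59},"reu":{"mt":82,"pk":98}},"wwv":[[6],[6,53,54],56,{"bl":35,"gef":83,"tpl":92}]}
Value at /wwv/2: 56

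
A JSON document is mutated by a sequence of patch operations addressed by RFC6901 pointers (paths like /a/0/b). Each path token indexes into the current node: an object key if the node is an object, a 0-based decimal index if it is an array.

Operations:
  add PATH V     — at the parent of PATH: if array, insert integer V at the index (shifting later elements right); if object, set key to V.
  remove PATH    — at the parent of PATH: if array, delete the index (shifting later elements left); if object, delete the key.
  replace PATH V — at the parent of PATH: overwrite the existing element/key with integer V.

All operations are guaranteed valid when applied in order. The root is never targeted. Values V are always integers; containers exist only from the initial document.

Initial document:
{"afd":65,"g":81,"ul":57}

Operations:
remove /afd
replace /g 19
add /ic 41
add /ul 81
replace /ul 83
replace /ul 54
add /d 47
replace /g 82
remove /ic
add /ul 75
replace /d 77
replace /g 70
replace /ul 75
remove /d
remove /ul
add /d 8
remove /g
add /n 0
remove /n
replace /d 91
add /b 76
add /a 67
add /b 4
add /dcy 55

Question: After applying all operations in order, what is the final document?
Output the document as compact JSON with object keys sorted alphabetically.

Answer: {"a":67,"b":4,"d":91,"dcy":55}

Derivation:
After op 1 (remove /afd): {"g":81,"ul":57}
After op 2 (replace /g 19): {"g":19,"ul":57}
After op 3 (add /ic 41): {"g":19,"ic":41,"ul":57}
After op 4 (add /ul 81): {"g":19,"ic":41,"ul":81}
After op 5 (replace /ul 83): {"g":19,"ic":41,"ul":83}
After op 6 (replace /ul 54): {"g":19,"ic":41,"ul":54}
After op 7 (add /d 47): {"d":47,"g":19,"ic":41,"ul":54}
After op 8 (replace /g 82): {"d":47,"g":82,"ic":41,"ul":54}
After op 9 (remove /ic): {"d":47,"g":82,"ul":54}
After op 10 (add /ul 75): {"d":47,"g":82,"ul":75}
After op 11 (replace /d 77): {"d":77,"g":82,"ul":75}
After op 12 (replace /g 70): {"d":77,"g":70,"ul":75}
After op 13 (replace /ul 75): {"d":77,"g":70,"ul":75}
After op 14 (remove /d): {"g":70,"ul":75}
After op 15 (remove /ul): {"g":70}
After op 16 (add /d 8): {"d":8,"g":70}
After op 17 (remove /g): {"d":8}
After op 18 (add /n 0): {"d":8,"n":0}
After op 19 (remove /n): {"d":8}
After op 20 (replace /d 91): {"d":91}
After op 21 (add /b 76): {"b":76,"d":91}
After op 22 (add /a 67): {"a":67,"b":76,"d":91}
After op 23 (add /b 4): {"a":67,"b":4,"d":91}
After op 24 (add /dcy 55): {"a":67,"b":4,"d":91,"dcy":55}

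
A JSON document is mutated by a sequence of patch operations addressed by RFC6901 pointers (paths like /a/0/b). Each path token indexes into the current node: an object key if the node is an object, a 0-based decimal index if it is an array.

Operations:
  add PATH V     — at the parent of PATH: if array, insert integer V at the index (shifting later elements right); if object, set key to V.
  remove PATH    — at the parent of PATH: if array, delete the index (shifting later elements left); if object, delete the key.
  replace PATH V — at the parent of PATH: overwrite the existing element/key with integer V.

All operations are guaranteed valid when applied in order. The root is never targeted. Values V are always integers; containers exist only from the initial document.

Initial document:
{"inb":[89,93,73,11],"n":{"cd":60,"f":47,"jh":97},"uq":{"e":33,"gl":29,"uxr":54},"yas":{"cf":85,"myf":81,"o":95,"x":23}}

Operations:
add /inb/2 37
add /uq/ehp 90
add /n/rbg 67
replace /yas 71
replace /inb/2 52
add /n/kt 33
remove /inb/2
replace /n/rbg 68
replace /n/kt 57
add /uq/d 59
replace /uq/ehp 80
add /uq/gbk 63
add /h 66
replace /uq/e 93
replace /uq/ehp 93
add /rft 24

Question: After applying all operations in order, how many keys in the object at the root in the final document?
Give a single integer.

Answer: 6

Derivation:
After op 1 (add /inb/2 37): {"inb":[89,93,37,73,11],"n":{"cd":60,"f":47,"jh":97},"uq":{"e":33,"gl":29,"uxr":54},"yas":{"cf":85,"myf":81,"o":95,"x":23}}
After op 2 (add /uq/ehp 90): {"inb":[89,93,37,73,11],"n":{"cd":60,"f":47,"jh":97},"uq":{"e":33,"ehp":90,"gl":29,"uxr":54},"yas":{"cf":85,"myf":81,"o":95,"x":23}}
After op 3 (add /n/rbg 67): {"inb":[89,93,37,73,11],"n":{"cd":60,"f":47,"jh":97,"rbg":67},"uq":{"e":33,"ehp":90,"gl":29,"uxr":54},"yas":{"cf":85,"myf":81,"o":95,"x":23}}
After op 4 (replace /yas 71): {"inb":[89,93,37,73,11],"n":{"cd":60,"f":47,"jh":97,"rbg":67},"uq":{"e":33,"ehp":90,"gl":29,"uxr":54},"yas":71}
After op 5 (replace /inb/2 52): {"inb":[89,93,52,73,11],"n":{"cd":60,"f":47,"jh":97,"rbg":67},"uq":{"e":33,"ehp":90,"gl":29,"uxr":54},"yas":71}
After op 6 (add /n/kt 33): {"inb":[89,93,52,73,11],"n":{"cd":60,"f":47,"jh":97,"kt":33,"rbg":67},"uq":{"e":33,"ehp":90,"gl":29,"uxr":54},"yas":71}
After op 7 (remove /inb/2): {"inb":[89,93,73,11],"n":{"cd":60,"f":47,"jh":97,"kt":33,"rbg":67},"uq":{"e":33,"ehp":90,"gl":29,"uxr":54},"yas":71}
After op 8 (replace /n/rbg 68): {"inb":[89,93,73,11],"n":{"cd":60,"f":47,"jh":97,"kt":33,"rbg":68},"uq":{"e":33,"ehp":90,"gl":29,"uxr":54},"yas":71}
After op 9 (replace /n/kt 57): {"inb":[89,93,73,11],"n":{"cd":60,"f":47,"jh":97,"kt":57,"rbg":68},"uq":{"e":33,"ehp":90,"gl":29,"uxr":54},"yas":71}
After op 10 (add /uq/d 59): {"inb":[89,93,73,11],"n":{"cd":60,"f":47,"jh":97,"kt":57,"rbg":68},"uq":{"d":59,"e":33,"ehp":90,"gl":29,"uxr":54},"yas":71}
After op 11 (replace /uq/ehp 80): {"inb":[89,93,73,11],"n":{"cd":60,"f":47,"jh":97,"kt":57,"rbg":68},"uq":{"d":59,"e":33,"ehp":80,"gl":29,"uxr":54},"yas":71}
After op 12 (add /uq/gbk 63): {"inb":[89,93,73,11],"n":{"cd":60,"f":47,"jh":97,"kt":57,"rbg":68},"uq":{"d":59,"e":33,"ehp":80,"gbk":63,"gl":29,"uxr":54},"yas":71}
After op 13 (add /h 66): {"h":66,"inb":[89,93,73,11],"n":{"cd":60,"f":47,"jh":97,"kt":57,"rbg":68},"uq":{"d":59,"e":33,"ehp":80,"gbk":63,"gl":29,"uxr":54},"yas":71}
After op 14 (replace /uq/e 93): {"h":66,"inb":[89,93,73,11],"n":{"cd":60,"f":47,"jh":97,"kt":57,"rbg":68},"uq":{"d":59,"e":93,"ehp":80,"gbk":63,"gl":29,"uxr":54},"yas":71}
After op 15 (replace /uq/ehp 93): {"h":66,"inb":[89,93,73,11],"n":{"cd":60,"f":47,"jh":97,"kt":57,"rbg":68},"uq":{"d":59,"e":93,"ehp":93,"gbk":63,"gl":29,"uxr":54},"yas":71}
After op 16 (add /rft 24): {"h":66,"inb":[89,93,73,11],"n":{"cd":60,"f":47,"jh":97,"kt":57,"rbg":68},"rft":24,"uq":{"d":59,"e":93,"ehp":93,"gbk":63,"gl":29,"uxr":54},"yas":71}
Size at the root: 6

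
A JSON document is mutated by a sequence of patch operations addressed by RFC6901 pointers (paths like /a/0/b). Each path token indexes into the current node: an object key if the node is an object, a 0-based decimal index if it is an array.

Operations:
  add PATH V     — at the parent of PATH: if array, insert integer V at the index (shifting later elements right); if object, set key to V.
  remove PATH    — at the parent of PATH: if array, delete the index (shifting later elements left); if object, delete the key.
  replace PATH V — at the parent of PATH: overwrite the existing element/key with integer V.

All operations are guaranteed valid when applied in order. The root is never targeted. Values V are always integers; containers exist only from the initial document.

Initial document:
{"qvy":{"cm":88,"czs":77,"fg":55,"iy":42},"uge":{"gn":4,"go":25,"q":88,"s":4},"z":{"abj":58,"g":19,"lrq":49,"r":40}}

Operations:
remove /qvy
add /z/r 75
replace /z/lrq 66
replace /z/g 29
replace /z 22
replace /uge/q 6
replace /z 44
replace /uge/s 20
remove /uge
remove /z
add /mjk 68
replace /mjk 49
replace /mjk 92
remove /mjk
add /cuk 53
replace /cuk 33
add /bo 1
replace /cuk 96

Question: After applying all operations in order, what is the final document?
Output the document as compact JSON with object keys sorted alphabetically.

Answer: {"bo":1,"cuk":96}

Derivation:
After op 1 (remove /qvy): {"uge":{"gn":4,"go":25,"q":88,"s":4},"z":{"abj":58,"g":19,"lrq":49,"r":40}}
After op 2 (add /z/r 75): {"uge":{"gn":4,"go":25,"q":88,"s":4},"z":{"abj":58,"g":19,"lrq":49,"r":75}}
After op 3 (replace /z/lrq 66): {"uge":{"gn":4,"go":25,"q":88,"s":4},"z":{"abj":58,"g":19,"lrq":66,"r":75}}
After op 4 (replace /z/g 29): {"uge":{"gn":4,"go":25,"q":88,"s":4},"z":{"abj":58,"g":29,"lrq":66,"r":75}}
After op 5 (replace /z 22): {"uge":{"gn":4,"go":25,"q":88,"s":4},"z":22}
After op 6 (replace /uge/q 6): {"uge":{"gn":4,"go":25,"q":6,"s":4},"z":22}
After op 7 (replace /z 44): {"uge":{"gn":4,"go":25,"q":6,"s":4},"z":44}
After op 8 (replace /uge/s 20): {"uge":{"gn":4,"go":25,"q":6,"s":20},"z":44}
After op 9 (remove /uge): {"z":44}
After op 10 (remove /z): {}
After op 11 (add /mjk 68): {"mjk":68}
After op 12 (replace /mjk 49): {"mjk":49}
After op 13 (replace /mjk 92): {"mjk":92}
After op 14 (remove /mjk): {}
After op 15 (add /cuk 53): {"cuk":53}
After op 16 (replace /cuk 33): {"cuk":33}
After op 17 (add /bo 1): {"bo":1,"cuk":33}
After op 18 (replace /cuk 96): {"bo":1,"cuk":96}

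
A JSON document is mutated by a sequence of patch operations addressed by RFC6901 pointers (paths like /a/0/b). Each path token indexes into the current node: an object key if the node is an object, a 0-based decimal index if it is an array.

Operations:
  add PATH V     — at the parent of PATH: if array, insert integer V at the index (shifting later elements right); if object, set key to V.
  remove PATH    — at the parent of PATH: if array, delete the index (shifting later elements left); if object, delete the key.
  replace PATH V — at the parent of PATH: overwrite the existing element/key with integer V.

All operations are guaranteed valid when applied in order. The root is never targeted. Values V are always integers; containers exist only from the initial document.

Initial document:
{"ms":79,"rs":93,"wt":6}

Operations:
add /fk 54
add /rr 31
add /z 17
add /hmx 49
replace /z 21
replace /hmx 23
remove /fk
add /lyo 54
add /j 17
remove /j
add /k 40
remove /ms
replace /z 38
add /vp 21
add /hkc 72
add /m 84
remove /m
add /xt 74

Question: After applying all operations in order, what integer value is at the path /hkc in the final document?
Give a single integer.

After op 1 (add /fk 54): {"fk":54,"ms":79,"rs":93,"wt":6}
After op 2 (add /rr 31): {"fk":54,"ms":79,"rr":31,"rs":93,"wt":6}
After op 3 (add /z 17): {"fk":54,"ms":79,"rr":31,"rs":93,"wt":6,"z":17}
After op 4 (add /hmx 49): {"fk":54,"hmx":49,"ms":79,"rr":31,"rs":93,"wt":6,"z":17}
After op 5 (replace /z 21): {"fk":54,"hmx":49,"ms":79,"rr":31,"rs":93,"wt":6,"z":21}
After op 6 (replace /hmx 23): {"fk":54,"hmx":23,"ms":79,"rr":31,"rs":93,"wt":6,"z":21}
After op 7 (remove /fk): {"hmx":23,"ms":79,"rr":31,"rs":93,"wt":6,"z":21}
After op 8 (add /lyo 54): {"hmx":23,"lyo":54,"ms":79,"rr":31,"rs":93,"wt":6,"z":21}
After op 9 (add /j 17): {"hmx":23,"j":17,"lyo":54,"ms":79,"rr":31,"rs":93,"wt":6,"z":21}
After op 10 (remove /j): {"hmx":23,"lyo":54,"ms":79,"rr":31,"rs":93,"wt":6,"z":21}
After op 11 (add /k 40): {"hmx":23,"k":40,"lyo":54,"ms":79,"rr":31,"rs":93,"wt":6,"z":21}
After op 12 (remove /ms): {"hmx":23,"k":40,"lyo":54,"rr":31,"rs":93,"wt":6,"z":21}
After op 13 (replace /z 38): {"hmx":23,"k":40,"lyo":54,"rr":31,"rs":93,"wt":6,"z":38}
After op 14 (add /vp 21): {"hmx":23,"k":40,"lyo":54,"rr":31,"rs":93,"vp":21,"wt":6,"z":38}
After op 15 (add /hkc 72): {"hkc":72,"hmx":23,"k":40,"lyo":54,"rr":31,"rs":93,"vp":21,"wt":6,"z":38}
After op 16 (add /m 84): {"hkc":72,"hmx":23,"k":40,"lyo":54,"m":84,"rr":31,"rs":93,"vp":21,"wt":6,"z":38}
After op 17 (remove /m): {"hkc":72,"hmx":23,"k":40,"lyo":54,"rr":31,"rs":93,"vp":21,"wt":6,"z":38}
After op 18 (add /xt 74): {"hkc":72,"hmx":23,"k":40,"lyo":54,"rr":31,"rs":93,"vp":21,"wt":6,"xt":74,"z":38}
Value at /hkc: 72

Answer: 72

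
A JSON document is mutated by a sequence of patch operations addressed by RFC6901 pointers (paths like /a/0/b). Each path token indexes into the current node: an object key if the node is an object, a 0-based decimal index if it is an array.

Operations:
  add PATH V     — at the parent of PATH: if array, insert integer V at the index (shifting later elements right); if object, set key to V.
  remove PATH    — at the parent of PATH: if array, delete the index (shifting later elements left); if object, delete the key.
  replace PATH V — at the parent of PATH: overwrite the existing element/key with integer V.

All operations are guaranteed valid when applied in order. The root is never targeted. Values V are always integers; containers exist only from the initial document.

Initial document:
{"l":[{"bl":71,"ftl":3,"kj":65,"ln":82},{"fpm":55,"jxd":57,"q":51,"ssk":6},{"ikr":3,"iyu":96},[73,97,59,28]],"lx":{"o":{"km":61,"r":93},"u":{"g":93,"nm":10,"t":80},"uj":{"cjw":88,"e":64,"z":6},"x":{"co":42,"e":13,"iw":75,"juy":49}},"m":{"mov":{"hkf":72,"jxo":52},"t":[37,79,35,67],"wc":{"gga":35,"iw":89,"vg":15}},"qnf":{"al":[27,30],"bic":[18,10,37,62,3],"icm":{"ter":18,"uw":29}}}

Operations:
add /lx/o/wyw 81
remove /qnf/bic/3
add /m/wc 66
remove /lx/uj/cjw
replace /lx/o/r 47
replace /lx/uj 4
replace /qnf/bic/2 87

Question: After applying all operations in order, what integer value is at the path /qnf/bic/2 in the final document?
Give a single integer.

After op 1 (add /lx/o/wyw 81): {"l":[{"bl":71,"ftl":3,"kj":65,"ln":82},{"fpm":55,"jxd":57,"q":51,"ssk":6},{"ikr":3,"iyu":96},[73,97,59,28]],"lx":{"o":{"km":61,"r":93,"wyw":81},"u":{"g":93,"nm":10,"t":80},"uj":{"cjw":88,"e":64,"z":6},"x":{"co":42,"e":13,"iw":75,"juy":49}},"m":{"mov":{"hkf":72,"jxo":52},"t":[37,79,35,67],"wc":{"gga":35,"iw":89,"vg":15}},"qnf":{"al":[27,30],"bic":[18,10,37,62,3],"icm":{"ter":18,"uw":29}}}
After op 2 (remove /qnf/bic/3): {"l":[{"bl":71,"ftl":3,"kj":65,"ln":82},{"fpm":55,"jxd":57,"q":51,"ssk":6},{"ikr":3,"iyu":96},[73,97,59,28]],"lx":{"o":{"km":61,"r":93,"wyw":81},"u":{"g":93,"nm":10,"t":80},"uj":{"cjw":88,"e":64,"z":6},"x":{"co":42,"e":13,"iw":75,"juy":49}},"m":{"mov":{"hkf":72,"jxo":52},"t":[37,79,35,67],"wc":{"gga":35,"iw":89,"vg":15}},"qnf":{"al":[27,30],"bic":[18,10,37,3],"icm":{"ter":18,"uw":29}}}
After op 3 (add /m/wc 66): {"l":[{"bl":71,"ftl":3,"kj":65,"ln":82},{"fpm":55,"jxd":57,"q":51,"ssk":6},{"ikr":3,"iyu":96},[73,97,59,28]],"lx":{"o":{"km":61,"r":93,"wyw":81},"u":{"g":93,"nm":10,"t":80},"uj":{"cjw":88,"e":64,"z":6},"x":{"co":42,"e":13,"iw":75,"juy":49}},"m":{"mov":{"hkf":72,"jxo":52},"t":[37,79,35,67],"wc":66},"qnf":{"al":[27,30],"bic":[18,10,37,3],"icm":{"ter":18,"uw":29}}}
After op 4 (remove /lx/uj/cjw): {"l":[{"bl":71,"ftl":3,"kj":65,"ln":82},{"fpm":55,"jxd":57,"q":51,"ssk":6},{"ikr":3,"iyu":96},[73,97,59,28]],"lx":{"o":{"km":61,"r":93,"wyw":81},"u":{"g":93,"nm":10,"t":80},"uj":{"e":64,"z":6},"x":{"co":42,"e":13,"iw":75,"juy":49}},"m":{"mov":{"hkf":72,"jxo":52},"t":[37,79,35,67],"wc":66},"qnf":{"al":[27,30],"bic":[18,10,37,3],"icm":{"ter":18,"uw":29}}}
After op 5 (replace /lx/o/r 47): {"l":[{"bl":71,"ftl":3,"kj":65,"ln":82},{"fpm":55,"jxd":57,"q":51,"ssk":6},{"ikr":3,"iyu":96},[73,97,59,28]],"lx":{"o":{"km":61,"r":47,"wyw":81},"u":{"g":93,"nm":10,"t":80},"uj":{"e":64,"z":6},"x":{"co":42,"e":13,"iw":75,"juy":49}},"m":{"mov":{"hkf":72,"jxo":52},"t":[37,79,35,67],"wc":66},"qnf":{"al":[27,30],"bic":[18,10,37,3],"icm":{"ter":18,"uw":29}}}
After op 6 (replace /lx/uj 4): {"l":[{"bl":71,"ftl":3,"kj":65,"ln":82},{"fpm":55,"jxd":57,"q":51,"ssk":6},{"ikr":3,"iyu":96},[73,97,59,28]],"lx":{"o":{"km":61,"r":47,"wyw":81},"u":{"g":93,"nm":10,"t":80},"uj":4,"x":{"co":42,"e":13,"iw":75,"juy":49}},"m":{"mov":{"hkf":72,"jxo":52},"t":[37,79,35,67],"wc":66},"qnf":{"al":[27,30],"bic":[18,10,37,3],"icm":{"ter":18,"uw":29}}}
After op 7 (replace /qnf/bic/2 87): {"l":[{"bl":71,"ftl":3,"kj":65,"ln":82},{"fpm":55,"jxd":57,"q":51,"ssk":6},{"ikr":3,"iyu":96},[73,97,59,28]],"lx":{"o":{"km":61,"r":47,"wyw":81},"u":{"g":93,"nm":10,"t":80},"uj":4,"x":{"co":42,"e":13,"iw":75,"juy":49}},"m":{"mov":{"hkf":72,"jxo":52},"t":[37,79,35,67],"wc":66},"qnf":{"al":[27,30],"bic":[18,10,87,3],"icm":{"ter":18,"uw":29}}}
Value at /qnf/bic/2: 87

Answer: 87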